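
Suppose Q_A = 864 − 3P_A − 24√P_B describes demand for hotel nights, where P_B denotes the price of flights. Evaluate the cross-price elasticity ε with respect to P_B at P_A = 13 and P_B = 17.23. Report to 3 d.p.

-0.069

At P_A = 13 and P_B = 17.23: Q_A = 725.378.
∂Q_A/∂P_B = -24/(2√P_B) = -24/(2√17.23) = -2.8909.
ε = (∂Q_A/∂P_B)(P_B/Q_A) = -2.8909 × (17.23/725.378) ≈ -0.069.
ε < 0: complements.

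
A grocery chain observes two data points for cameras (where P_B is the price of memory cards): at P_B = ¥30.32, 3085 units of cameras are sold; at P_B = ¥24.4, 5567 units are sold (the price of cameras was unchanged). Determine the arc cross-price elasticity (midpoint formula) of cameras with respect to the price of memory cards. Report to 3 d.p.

-2.652

ΔQ_A = 5567 − 3085 = 2482; ΔP_B = 24.4 − 30.32 = -5.92.
Midpoints: Q̄_A = 4326.0, P̄_B = 27.36.
ε = (ΔQ_A/Q̄_A)/(ΔP_B/P̄_B) = (2482/4326.0)/(-5.92/27.36) ≈ -2.652.
ε < 0: cameras and memory cards are complements.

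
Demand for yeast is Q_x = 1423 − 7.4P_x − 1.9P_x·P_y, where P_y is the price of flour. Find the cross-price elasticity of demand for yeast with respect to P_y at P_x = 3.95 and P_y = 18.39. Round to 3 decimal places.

At P_x = 3.95 and P_y = 18.39: Q_x = 1255.753.
∂Q_x/∂P_y = -1.9P_x = -1.9(3.95) = -7.5050.
ε = (∂Q_x/∂P_y)(P_y/Q_x) = -7.5050 × (18.39/1255.753) ≈ -0.110.

-0.110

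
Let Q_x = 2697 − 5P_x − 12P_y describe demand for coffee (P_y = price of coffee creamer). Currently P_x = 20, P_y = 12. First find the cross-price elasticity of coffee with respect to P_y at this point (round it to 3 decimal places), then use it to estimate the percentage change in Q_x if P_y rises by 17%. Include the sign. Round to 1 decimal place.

At P_x = 20, P_y = 12: Q_x = 2453.
∂Q_x/∂P_y = -12.
ε = (∂Q_x/∂P_y)(P_y/Q_x) = -12.0000 × 12/2453 ≈ -0.059.
%ΔQ_x ≈ ε × %ΔP_y = -0.059 × (17%) = -1.0%.

-1.0%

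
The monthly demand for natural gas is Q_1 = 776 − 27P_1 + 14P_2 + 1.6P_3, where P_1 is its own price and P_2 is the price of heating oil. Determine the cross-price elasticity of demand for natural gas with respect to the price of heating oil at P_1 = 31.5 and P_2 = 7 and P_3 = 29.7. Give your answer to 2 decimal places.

1.38

At P_1 = 31.5 and P_2 = 7 and P_3 = 29.7: Q_1 = 71.02.
∂Q_1/∂P_2 = 14.
ε = (∂Q_1/∂P_2)(P_2/Q_1) = 14 × (7/71.02) ≈ 1.38.
Since ε > 0, natural gas and heating oil are substitutes.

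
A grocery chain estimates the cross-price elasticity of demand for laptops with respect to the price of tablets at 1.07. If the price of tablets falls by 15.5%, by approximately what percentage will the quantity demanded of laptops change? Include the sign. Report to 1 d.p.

%ΔQ ≈ ε × %ΔP of tablets = 1.07 × (-15.5%) = -16.6%.

-16.6%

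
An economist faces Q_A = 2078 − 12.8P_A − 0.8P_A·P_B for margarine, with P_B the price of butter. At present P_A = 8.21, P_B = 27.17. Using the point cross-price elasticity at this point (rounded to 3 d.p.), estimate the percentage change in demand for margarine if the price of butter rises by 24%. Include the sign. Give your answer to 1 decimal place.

-2.4%

At P_A = 8.21, P_B = 27.17: Q_A = 1794.459.
∂Q_A/∂P_B = -0.8P_A = -6.5680.
ε = (∂Q_A/∂P_B)(P_B/Q_A) = -6.5680 × 27.17/1794.459 ≈ -0.099.
%ΔQ_A ≈ ε × %ΔP_B = -0.099 × (24%) = -2.4%.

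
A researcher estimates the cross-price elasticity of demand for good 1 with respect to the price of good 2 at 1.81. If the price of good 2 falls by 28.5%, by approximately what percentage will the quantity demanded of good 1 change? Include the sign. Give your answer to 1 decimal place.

-51.6%

%ΔQ ≈ ε × %ΔP of good 2 = 1.81 × (-28.5%) = -51.6%.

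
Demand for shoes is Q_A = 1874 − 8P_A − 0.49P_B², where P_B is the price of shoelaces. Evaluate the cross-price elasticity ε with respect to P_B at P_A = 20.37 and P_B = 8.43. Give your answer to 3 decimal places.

-0.042

At P_A = 20.37 and P_B = 8.43: Q_A = 1676.218.
∂Q_A/∂P_B = -0.98P_B = -0.98(8.43) = -8.2614.
ε = (∂Q_A/∂P_B)(P_B/Q_A) = -8.2614 × (8.43/1676.218) ≈ -0.042.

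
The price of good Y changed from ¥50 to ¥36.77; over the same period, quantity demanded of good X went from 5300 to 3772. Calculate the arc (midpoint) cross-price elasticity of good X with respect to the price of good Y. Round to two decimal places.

1.10

ΔQ_X = 3772 − 5300 = -1528; ΔP_Y = 36.77 − 50 = -13.23.
Midpoints: Q̄_X = 4536.0, P̄_Y = 43.39.
ε = (ΔQ_X/Q̄_X)/(ΔP_Y/P̄_Y) = (-1528/4536.0)/(-13.23/43.39) ≈ 1.10.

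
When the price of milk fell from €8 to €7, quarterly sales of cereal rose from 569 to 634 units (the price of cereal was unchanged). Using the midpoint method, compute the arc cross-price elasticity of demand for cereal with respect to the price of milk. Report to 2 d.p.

-0.81

ΔQ_A = 634 − 569 = 65; ΔP_B = 7 − 8 = -1.
Midpoints: Q̄_A = 601.5, P̄_B = 7.50.
ε = (ΔQ_A/Q̄_A)/(ΔP_B/P̄_B) = (65/601.5)/(-1/7.50) ≈ -0.81.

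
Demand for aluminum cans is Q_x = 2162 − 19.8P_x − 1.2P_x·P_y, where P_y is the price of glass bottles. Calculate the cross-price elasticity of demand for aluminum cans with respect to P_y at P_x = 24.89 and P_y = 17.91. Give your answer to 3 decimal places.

At P_x = 24.89 and P_y = 17.91: Q_x = 1134.242.
∂Q_x/∂P_y = -1.2P_x = -1.2(24.89) = -29.8680.
ε = (∂Q_x/∂P_y)(P_y/Q_x) = -29.8680 × (17.91/1134.242) ≈ -0.472.

-0.472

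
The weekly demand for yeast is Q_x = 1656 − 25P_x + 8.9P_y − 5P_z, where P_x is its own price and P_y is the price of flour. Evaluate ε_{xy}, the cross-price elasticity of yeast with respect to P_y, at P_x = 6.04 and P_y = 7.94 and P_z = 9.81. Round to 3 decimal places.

At P_x = 6.04 and P_y = 7.94 and P_z = 9.81: Q_x = 1526.616.
∂Q_x/∂P_y = 8.9.
ε = (∂Q_x/∂P_y)(P_y/Q_x) = 8.9 × (7.94/1526.616) ≈ 0.046.
Since ε > 0, yeast and flour are substitutes.

0.046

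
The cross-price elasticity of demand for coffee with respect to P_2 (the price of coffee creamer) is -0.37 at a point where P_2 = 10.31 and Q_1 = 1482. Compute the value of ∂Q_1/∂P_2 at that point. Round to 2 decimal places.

-53.19

ε = (∂Q_1/∂P_2)·(P_2/Q_1) ⇒ ∂Q_1/∂P_2 = ε·Q_1/P_2 = -0.37 × 1482/10.31 ≈ -53.19.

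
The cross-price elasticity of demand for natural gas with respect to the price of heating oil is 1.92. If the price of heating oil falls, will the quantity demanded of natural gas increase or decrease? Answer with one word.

decrease

ε > 0 and the price of heating oil falls, so the quantity of natural gas moves in the same direction: it decreases.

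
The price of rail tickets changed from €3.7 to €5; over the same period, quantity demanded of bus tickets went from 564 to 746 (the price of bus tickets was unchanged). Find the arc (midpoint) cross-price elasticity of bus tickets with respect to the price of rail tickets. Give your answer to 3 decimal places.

ΔQ_A = 746 − 564 = 182; ΔP_B = 5 − 3.7 = 1.3.
Midpoints: Q̄_A = 655.0, P̄_B = 4.35.
ε = (ΔQ_A/Q̄_A)/(ΔP_B/P̄_B) = (182/655.0)/(1.3/4.35) ≈ 0.930.

0.930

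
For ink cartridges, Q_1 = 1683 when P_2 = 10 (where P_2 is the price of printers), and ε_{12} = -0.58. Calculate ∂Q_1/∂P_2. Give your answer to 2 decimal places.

-97.61

ε = (∂Q_1/∂P_2)·(P_2/Q_1) ⇒ ∂Q_1/∂P_2 = ε·Q_1/P_2 = -0.58 × 1683/10 ≈ -97.61.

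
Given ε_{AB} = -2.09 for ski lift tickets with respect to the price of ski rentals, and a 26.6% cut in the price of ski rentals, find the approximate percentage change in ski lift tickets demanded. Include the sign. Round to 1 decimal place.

55.6%

%ΔQ ≈ ε × %ΔP of ski rentals = -2.09 × (-26.6%) = 55.6%.
Demand for ski lift tickets rises by about 55.6%.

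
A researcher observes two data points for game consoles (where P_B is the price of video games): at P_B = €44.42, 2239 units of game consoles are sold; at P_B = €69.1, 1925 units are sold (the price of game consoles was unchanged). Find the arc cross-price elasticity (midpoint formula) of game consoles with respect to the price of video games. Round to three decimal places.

-0.347

ΔQ_A = 1925 − 2239 = -314; ΔP_B = 69.1 − 44.42 = 24.68.
Midpoints: Q̄_A = 2082.0, P̄_B = 56.76.
ε = (ΔQ_A/Q̄_A)/(ΔP_B/P̄_B) = (-314/2082.0)/(24.68/56.76) ≈ -0.347.
ε < 0: game consoles and video games are complements.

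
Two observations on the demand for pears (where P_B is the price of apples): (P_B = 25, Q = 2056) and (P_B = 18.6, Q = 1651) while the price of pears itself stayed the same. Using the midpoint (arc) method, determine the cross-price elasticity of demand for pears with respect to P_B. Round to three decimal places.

0.744

ΔQ_A = 1651 − 2056 = -405; ΔP_B = 18.6 − 25 = -6.4.
Midpoints: Q̄_A = 1853.5, P̄_B = 21.80.
ε = (ΔQ_A/Q̄_A)/(ΔP_B/P̄_B) = (-405/1853.5)/(-6.4/21.80) ≈ 0.744.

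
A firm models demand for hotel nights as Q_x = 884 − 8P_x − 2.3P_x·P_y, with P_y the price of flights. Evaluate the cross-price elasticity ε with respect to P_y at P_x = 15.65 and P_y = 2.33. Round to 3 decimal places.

-0.124

At P_x = 15.65 and P_y = 2.33: Q_x = 674.932.
∂Q_x/∂P_y = -2.3P_x = -2.3(15.65) = -35.9950.
ε = (∂Q_x/∂P_y)(P_y/Q_x) = -35.9950 × (2.33/674.932) ≈ -0.124.
ε < 0: complements.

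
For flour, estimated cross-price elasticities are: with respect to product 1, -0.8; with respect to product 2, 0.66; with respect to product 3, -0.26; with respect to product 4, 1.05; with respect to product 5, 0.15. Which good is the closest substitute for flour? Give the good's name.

product 4

Substitutes have ε > 0. Among the positive values, 1.05 (product 4) is largest.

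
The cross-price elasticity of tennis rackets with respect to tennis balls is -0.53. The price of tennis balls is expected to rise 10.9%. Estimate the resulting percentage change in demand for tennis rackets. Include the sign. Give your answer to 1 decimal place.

-5.8%

%ΔQ ≈ ε × %ΔP of tennis balls = -0.53 × (10.9%) = -5.8%.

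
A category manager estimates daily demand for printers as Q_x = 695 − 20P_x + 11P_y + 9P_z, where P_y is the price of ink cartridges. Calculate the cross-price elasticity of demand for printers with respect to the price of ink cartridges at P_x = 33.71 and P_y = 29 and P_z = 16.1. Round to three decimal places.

0.658

At P_x = 33.71 and P_y = 29 and P_z = 16.1: Q_x = 484.7.
∂Q_x/∂P_y = 11.
ε = (∂Q_x/∂P_y)(P_y/Q_x) = 11 × (29/484.7) ≈ 0.658.
Since ε > 0, printers and ink cartridges are substitutes.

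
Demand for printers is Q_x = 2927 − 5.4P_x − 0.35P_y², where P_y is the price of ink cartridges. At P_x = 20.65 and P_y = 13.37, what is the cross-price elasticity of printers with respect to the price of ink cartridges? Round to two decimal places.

-0.05

At P_x = 20.65 and P_y = 13.37: Q_x = 2752.925.
∂Q_x/∂P_y = -0.7P_y = -0.7(13.37) = -9.3590.
ε = (∂Q_x/∂P_y)(P_y/Q_x) = -9.3590 × (13.37/2752.925) ≈ -0.05.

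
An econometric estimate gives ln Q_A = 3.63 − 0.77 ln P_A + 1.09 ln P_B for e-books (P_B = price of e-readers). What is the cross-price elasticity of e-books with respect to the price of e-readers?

1.09

In a log-linear (constant-elasticity) demand function, the coefficient on ln P_B is the cross-price elasticity.
ε = 1.09. Positive, so e-books and e-readers are substitutes.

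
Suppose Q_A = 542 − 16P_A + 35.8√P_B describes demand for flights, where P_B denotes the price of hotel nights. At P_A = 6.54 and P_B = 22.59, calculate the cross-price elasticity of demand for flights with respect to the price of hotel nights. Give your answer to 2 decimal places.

At P_A = 6.54 and P_B = 22.59: Q_A = 607.514.
∂Q_A/∂P_B = 35.8/(2√P_B) = 35.8/(2√22.59) = 3.7661.
ε = (∂Q_A/∂P_B)(P_B/Q_A) = 3.7661 × (22.59/607.514) ≈ 0.14.

0.14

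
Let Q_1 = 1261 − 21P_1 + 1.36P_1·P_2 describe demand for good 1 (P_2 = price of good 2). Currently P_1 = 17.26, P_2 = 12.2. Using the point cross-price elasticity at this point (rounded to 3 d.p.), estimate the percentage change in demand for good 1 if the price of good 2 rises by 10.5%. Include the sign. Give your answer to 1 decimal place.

2.5%

At P_1 = 17.26, P_2 = 12.2: Q_1 = 1184.918.
∂Q_1/∂P_2 = 1.36P_1 = 23.4736.
ε = (∂Q_1/∂P_2)(P_2/Q_1) = 23.4736 × 12.2/1184.918 ≈ 0.242.
%ΔQ_1 ≈ ε × %ΔP_2 = 0.242 × (10.5%) = 2.5%.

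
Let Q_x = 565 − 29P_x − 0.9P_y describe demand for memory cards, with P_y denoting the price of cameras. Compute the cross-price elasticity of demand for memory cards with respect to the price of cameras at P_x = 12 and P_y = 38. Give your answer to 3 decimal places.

At P_x = 12 and P_y = 38: Q_x = 182.8.
∂Q_x/∂P_y = -0.9.
ε = (∂Q_x/∂P_y)(P_y/Q_x) = -0.9 × (38/182.8) ≈ -0.187.
Since ε < 0, memory cards and cameras are complements.

-0.187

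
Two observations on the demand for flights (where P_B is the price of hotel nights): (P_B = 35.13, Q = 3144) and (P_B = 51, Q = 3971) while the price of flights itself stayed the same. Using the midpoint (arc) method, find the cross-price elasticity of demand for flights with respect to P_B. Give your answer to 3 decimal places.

0.631

ΔQ_A = 3971 − 3144 = 827; ΔP_B = 51 − 35.13 = 15.87.
Midpoints: Q̄_A = 3557.5, P̄_B = 43.06.
ε = (ΔQ_A/Q̄_A)/(ΔP_B/P̄_B) = (827/3557.5)/(15.87/43.06) ≈ 0.631.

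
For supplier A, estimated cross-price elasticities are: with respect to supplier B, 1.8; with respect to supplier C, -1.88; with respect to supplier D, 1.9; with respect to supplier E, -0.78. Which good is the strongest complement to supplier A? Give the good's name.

supplier C

Complements have ε < 0. The most negative value is -1.88 (supplier C).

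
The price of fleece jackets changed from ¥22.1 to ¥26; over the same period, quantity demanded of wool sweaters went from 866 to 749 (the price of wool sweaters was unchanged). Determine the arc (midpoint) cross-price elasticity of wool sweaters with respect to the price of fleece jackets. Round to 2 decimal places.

-0.89

ΔQ_A = 749 − 866 = -117; ΔP_B = 26 − 22.1 = 3.9.
Midpoints: Q̄_A = 807.5, P̄_B = 24.05.
ε = (ΔQ_A/Q̄_A)/(ΔP_B/P̄_B) = (-117/807.5)/(3.9/24.05) ≈ -0.89.
ε < 0: wool sweaters and fleece jackets are complements.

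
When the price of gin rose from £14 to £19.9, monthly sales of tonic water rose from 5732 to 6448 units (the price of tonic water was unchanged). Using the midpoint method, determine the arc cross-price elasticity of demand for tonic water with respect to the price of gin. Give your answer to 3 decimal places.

ΔQ_A = 6448 − 5732 = 716; ΔP_B = 19.9 − 14 = 5.9.
Midpoints: Q̄_A = 6090.0, P̄_B = 16.95.
ε = (ΔQ_A/Q̄_A)/(ΔP_B/P̄_B) = (716/6090.0)/(5.9/16.95) ≈ 0.338.

0.338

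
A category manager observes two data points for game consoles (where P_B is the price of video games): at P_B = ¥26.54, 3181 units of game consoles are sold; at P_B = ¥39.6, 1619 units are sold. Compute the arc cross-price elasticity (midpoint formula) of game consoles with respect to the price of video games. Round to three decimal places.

-1.648

ΔQ_A = 1619 − 3181 = -1562; ΔP_B = 39.6 − 26.54 = 13.06.
Midpoints: Q̄_A = 2400.0, P̄_B = 33.07.
ε = (ΔQ_A/Q̄_A)/(ΔP_B/P̄_B) = (-1562/2400.0)/(13.06/33.07) ≈ -1.648.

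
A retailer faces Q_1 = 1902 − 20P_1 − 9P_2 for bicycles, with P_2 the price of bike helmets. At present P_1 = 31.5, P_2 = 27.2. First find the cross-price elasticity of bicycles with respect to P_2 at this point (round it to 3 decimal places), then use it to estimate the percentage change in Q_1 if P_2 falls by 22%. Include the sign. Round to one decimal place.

5.2%

At P_1 = 31.5, P_2 = 27.2: Q_1 = 1027.2.
∂Q_1/∂P_2 = -9.
ε = (∂Q_1/∂P_2)(P_2/Q_1) = -9.0000 × 27.2/1027.2 ≈ -0.238.
%ΔQ_1 ≈ ε × %ΔP_2 = -0.238 × (-22%) = 5.2%.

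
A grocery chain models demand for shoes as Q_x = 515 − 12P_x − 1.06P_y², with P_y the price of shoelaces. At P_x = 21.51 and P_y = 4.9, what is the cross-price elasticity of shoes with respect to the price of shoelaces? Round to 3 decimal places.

-0.220

At P_x = 21.51 and P_y = 4.9: Q_x = 231.429.
∂Q_x/∂P_y = -2.12P_y = -2.12(4.9) = -10.3880.
ε = (∂Q_x/∂P_y)(P_y/Q_x) = -10.3880 × (4.9/231.429) ≈ -0.220.
ε < 0: complements.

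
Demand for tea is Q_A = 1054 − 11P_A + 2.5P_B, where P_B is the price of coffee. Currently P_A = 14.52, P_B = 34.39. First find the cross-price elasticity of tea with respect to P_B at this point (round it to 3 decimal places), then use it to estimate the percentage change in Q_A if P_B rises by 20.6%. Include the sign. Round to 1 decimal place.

1.8%

At P_A = 14.52, P_B = 34.39: Q_A = 980.255.
∂Q_A/∂P_B = 2.5.
ε = (∂Q_A/∂P_B)(P_B/Q_A) = 2.5000 × 34.39/980.255 ≈ 0.088.
%ΔQ_A ≈ ε × %ΔP_B = 0.088 × (20.6%) = 1.8%.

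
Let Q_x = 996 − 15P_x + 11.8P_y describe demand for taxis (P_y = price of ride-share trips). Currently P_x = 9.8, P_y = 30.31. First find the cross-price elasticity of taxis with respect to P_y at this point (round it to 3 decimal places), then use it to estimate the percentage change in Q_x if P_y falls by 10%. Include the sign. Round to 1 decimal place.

At P_x = 9.8, P_y = 30.31: Q_x = 1206.658.
∂Q_x/∂P_y = 11.8.
ε = (∂Q_x/∂P_y)(P_y/Q_x) = 11.8000 × 30.31/1206.658 ≈ 0.296.
%ΔQ_x ≈ ε × %ΔP_y = 0.296 × (-10%) = -3.0%.

-3.0%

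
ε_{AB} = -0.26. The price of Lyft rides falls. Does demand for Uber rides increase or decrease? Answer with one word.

increase

ε < 0 and the price of Lyft rides falls, so the quantity of Uber rides moves in the opposite direction: it increases.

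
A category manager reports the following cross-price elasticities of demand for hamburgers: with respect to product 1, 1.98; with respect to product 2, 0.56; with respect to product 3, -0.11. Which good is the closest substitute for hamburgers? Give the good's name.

Substitutes have ε > 0. Among the positive values, 1.98 (product 1) is largest.

product 1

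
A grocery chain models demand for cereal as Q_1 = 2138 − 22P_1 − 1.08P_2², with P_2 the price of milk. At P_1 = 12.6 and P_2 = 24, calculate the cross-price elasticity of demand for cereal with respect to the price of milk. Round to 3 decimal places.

-1.004

At P_1 = 12.6 and P_2 = 24: Q_1 = 1238.72.
∂Q_1/∂P_2 = -2.16P_2 = -2.16(24) = -51.8400.
ε = (∂Q_1/∂P_2)(P_2/Q_1) = -51.8400 × (24/1238.72) ≈ -1.004.
ε < 0: complements.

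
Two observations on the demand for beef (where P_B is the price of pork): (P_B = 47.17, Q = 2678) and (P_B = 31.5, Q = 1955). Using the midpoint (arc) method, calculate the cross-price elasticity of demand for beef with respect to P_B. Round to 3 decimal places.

0.783

ΔQ_A = 1955 − 2678 = -723; ΔP_B = 31.5 − 47.17 = -15.67.
Midpoints: Q̄_A = 2316.5, P̄_B = 39.34.
ε = (ΔQ_A/Q̄_A)/(ΔP_B/P̄_B) = (-723/2316.5)/(-15.67/39.34) ≈ 0.783.
ε > 0: beef and pork are substitutes.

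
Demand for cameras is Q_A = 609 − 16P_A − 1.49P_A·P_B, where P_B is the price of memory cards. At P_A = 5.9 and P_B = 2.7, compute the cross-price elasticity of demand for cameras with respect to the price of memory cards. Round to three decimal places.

-0.048

At P_A = 5.9 and P_B = 2.7: Q_A = 490.864.
∂Q_A/∂P_B = -1.49P_A = -1.49(5.9) = -8.7910.
ε = (∂Q_A/∂P_B)(P_B/Q_A) = -8.7910 × (2.7/490.864) ≈ -0.048.
ε < 0: complements.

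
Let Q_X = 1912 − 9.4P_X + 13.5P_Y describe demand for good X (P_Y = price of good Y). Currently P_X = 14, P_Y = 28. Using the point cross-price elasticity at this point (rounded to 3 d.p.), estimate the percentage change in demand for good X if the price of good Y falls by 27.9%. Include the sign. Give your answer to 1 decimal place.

-4.9%

At P_X = 14, P_Y = 28: Q_X = 2158.4.
∂Q_X/∂P_Y = 13.5.
ε = (∂Q_X/∂P_Y)(P_Y/Q_X) = 13.5000 × 28/2158.4 ≈ 0.175.
%ΔQ_X ≈ ε × %ΔP_Y = 0.175 × (-27.9%) = -4.9%.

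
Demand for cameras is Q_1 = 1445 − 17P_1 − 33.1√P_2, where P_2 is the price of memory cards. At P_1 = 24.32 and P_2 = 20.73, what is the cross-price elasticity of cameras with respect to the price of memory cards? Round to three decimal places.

-0.086

At P_1 = 24.32 and P_2 = 20.73: Q_1 = 880.855.
∂Q_1/∂P_2 = -33.1/(2√P_2) = -33.1/(2√20.73) = -3.6349.
ε = (∂Q_1/∂P_2)(P_2/Q_1) = -3.6349 × (20.73/880.855) ≈ -0.086.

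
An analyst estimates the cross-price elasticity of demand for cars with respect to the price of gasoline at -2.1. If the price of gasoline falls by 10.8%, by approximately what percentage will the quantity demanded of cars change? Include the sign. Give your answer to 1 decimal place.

%ΔQ ≈ ε × %ΔP of gasoline = -2.1 × (-10.8%) = 22.7%.

22.7%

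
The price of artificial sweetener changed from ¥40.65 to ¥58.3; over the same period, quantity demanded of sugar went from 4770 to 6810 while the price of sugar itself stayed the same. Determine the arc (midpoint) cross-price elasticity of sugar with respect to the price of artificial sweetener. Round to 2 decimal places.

0.99

ΔQ_A = 6810 − 4770 = 2040; ΔP_B = 58.3 − 40.65 = 17.65.
Midpoints: Q̄_A = 5790.0, P̄_B = 49.47.
ε = (ΔQ_A/Q̄_A)/(ΔP_B/P̄_B) = (2040/5790.0)/(17.65/49.47) ≈ 0.99.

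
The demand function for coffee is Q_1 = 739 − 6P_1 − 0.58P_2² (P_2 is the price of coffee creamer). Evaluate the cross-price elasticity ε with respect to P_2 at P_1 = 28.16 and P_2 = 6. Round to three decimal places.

At P_1 = 28.16 and P_2 = 6: Q_1 = 549.16.
∂Q_1/∂P_2 = -1.16P_2 = -1.16(6) = -6.9600.
ε = (∂Q_1/∂P_2)(P_2/Q_1) = -6.9600 × (6/549.16) ≈ -0.076.
ε < 0: complements.

-0.076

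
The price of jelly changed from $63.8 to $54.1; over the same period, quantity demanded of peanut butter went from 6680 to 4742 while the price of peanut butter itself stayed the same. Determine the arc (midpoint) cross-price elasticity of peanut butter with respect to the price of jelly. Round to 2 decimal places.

2.06

ΔQ_A = 4742 − 6680 = -1938; ΔP_B = 54.1 − 63.8 = -9.7.
Midpoints: Q̄_A = 5711.0, P̄_B = 58.95.
ε = (ΔQ_A/Q̄_A)/(ΔP_B/P̄_B) = (-1938/5711.0)/(-9.7/58.95) ≈ 2.06.
ε > 0: peanut butter and jelly are substitutes.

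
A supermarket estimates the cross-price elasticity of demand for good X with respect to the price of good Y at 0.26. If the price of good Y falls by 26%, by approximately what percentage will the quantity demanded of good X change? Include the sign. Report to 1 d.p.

%ΔQ ≈ ε × %ΔP of good Y = 0.26 × (-26%) = -6.8%.
Demand for good X falls by about 6.8%.

-6.8%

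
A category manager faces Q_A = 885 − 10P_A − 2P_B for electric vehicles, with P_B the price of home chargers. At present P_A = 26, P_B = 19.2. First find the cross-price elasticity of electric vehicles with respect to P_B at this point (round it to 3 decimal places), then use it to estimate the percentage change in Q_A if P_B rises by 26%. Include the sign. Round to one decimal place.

At P_A = 26, P_B = 19.2: Q_A = 586.6.
∂Q_A/∂P_B = -2.
ε = (∂Q_A/∂P_B)(P_B/Q_A) = -2.0000 × 19.2/586.6 ≈ -0.065.
%ΔQ_A ≈ ε × %ΔP_B = -0.065 × (26%) = -1.7%.

-1.7%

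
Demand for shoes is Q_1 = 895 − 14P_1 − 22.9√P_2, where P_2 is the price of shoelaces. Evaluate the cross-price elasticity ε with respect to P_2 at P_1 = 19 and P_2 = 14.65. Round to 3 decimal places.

At P_1 = 19 and P_2 = 14.65: Q_1 = 541.350.
∂Q_1/∂P_2 = -22.9/(2√P_2) = -22.9/(2√14.65) = -2.9915.
ε = (∂Q_1/∂P_2)(P_2/Q_1) = -2.9915 × (14.65/541.350) ≈ -0.081.
ε < 0: complements.

-0.081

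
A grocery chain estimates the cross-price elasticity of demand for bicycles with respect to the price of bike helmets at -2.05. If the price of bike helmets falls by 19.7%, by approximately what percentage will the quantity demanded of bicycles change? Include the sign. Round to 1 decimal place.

40.4%

%ΔQ ≈ ε × %ΔP of bike helmets = -2.05 × (-19.7%) = 40.4%.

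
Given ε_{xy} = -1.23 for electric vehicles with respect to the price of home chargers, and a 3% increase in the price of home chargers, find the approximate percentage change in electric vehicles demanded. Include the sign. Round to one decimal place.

%ΔQ ≈ ε × %ΔP of home chargers = -1.23 × (3%) = -3.7%.

-3.7%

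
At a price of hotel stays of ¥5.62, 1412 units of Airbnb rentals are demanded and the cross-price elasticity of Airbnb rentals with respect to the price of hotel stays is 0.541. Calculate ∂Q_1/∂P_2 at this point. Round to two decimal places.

ε = (∂Q_1/∂P_2)·(P_2/Q_1) ⇒ ∂Q_1/∂P_2 = ε·Q_1/P_2 = 0.541 × 1412/5.62 ≈ 135.92.

135.92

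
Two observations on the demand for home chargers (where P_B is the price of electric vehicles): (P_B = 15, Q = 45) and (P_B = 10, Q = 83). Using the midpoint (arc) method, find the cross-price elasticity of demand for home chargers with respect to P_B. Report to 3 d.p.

ΔQ_A = 83 − 45 = 38; ΔP_B = 10 − 15 = -5.
Midpoints: Q̄_A = 64.0, P̄_B = 12.50.
ε = (ΔQ_A/Q̄_A)/(ΔP_B/P̄_B) = (38/64.0)/(-5/12.50) ≈ -1.484.
ε < 0: home chargers and electric vehicles are complements.

-1.484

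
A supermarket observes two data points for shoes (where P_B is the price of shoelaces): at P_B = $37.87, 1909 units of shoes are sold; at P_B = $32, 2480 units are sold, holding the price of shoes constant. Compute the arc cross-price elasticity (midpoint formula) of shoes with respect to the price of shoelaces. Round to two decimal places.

-1.55

ΔQ_A = 2480 − 1909 = 571; ΔP_B = 32 − 37.87 = -5.87.
Midpoints: Q̄_A = 2194.5, P̄_B = 34.94.
ε = (ΔQ_A/Q̄_A)/(ΔP_B/P̄_B) = (571/2194.5)/(-5.87/34.94) ≈ -1.55.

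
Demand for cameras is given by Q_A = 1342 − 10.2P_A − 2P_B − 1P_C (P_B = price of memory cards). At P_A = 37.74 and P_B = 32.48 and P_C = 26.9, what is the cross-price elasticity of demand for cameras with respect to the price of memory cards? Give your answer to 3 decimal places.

-0.075

At P_A = 37.74 and P_B = 32.48 and P_C = 26.9: Q_A = 865.192.
∂Q_A/∂P_B = -2.
ε = (∂Q_A/∂P_B)(P_B/Q_A) = -2 × (32.48/865.192) ≈ -0.075.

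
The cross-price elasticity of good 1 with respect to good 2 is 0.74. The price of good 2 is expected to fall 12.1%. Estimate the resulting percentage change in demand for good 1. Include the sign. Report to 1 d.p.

%ΔQ ≈ ε × %ΔP of good 2 = 0.74 × (-12.1%) = -9.0%.
Demand for good 1 falls by about 9.0%.

-9.0%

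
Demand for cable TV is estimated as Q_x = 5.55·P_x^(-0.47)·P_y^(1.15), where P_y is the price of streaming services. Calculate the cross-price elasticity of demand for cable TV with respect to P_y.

In a log-linear (constant-elasticity) demand function, the coefficient on the exponent of P_y is the cross-price elasticity.
ε = 1.15. Positive, so cable TV and streaming services are substitutes.

1.15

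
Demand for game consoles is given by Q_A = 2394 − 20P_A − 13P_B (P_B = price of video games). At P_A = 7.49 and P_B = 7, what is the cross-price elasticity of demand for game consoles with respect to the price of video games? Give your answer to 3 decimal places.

At P_A = 7.49 and P_B = 7: Q_A = 2153.2.
∂Q_A/∂P_B = -13.
ε = (∂Q_A/∂P_B)(P_B/Q_A) = -13 × (7/2153.2) ≈ -0.042.

-0.042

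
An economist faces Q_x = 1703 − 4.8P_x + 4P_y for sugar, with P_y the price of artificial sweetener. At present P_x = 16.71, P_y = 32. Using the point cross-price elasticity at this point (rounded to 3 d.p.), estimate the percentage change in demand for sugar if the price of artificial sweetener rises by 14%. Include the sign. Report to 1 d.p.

1.0%

At P_x = 16.71, P_y = 32: Q_x = 1750.792.
∂Q_x/∂P_y = 4.
ε = (∂Q_x/∂P_y)(P_y/Q_x) = 4.0000 × 32/1750.792 ≈ 0.073.
%ΔQ_x ≈ ε × %ΔP_y = 0.073 × (14%) = 1.0%.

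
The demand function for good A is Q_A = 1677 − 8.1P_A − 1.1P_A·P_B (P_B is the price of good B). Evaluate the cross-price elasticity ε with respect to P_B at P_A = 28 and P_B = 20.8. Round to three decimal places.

-0.791

At P_A = 28 and P_B = 20.8: Q_A = 809.56.
∂Q_A/∂P_B = -1.1P_A = -1.1(28) = -30.8000.
ε = (∂Q_A/∂P_B)(P_B/Q_A) = -30.8000 × (20.8/809.56) ≈ -0.791.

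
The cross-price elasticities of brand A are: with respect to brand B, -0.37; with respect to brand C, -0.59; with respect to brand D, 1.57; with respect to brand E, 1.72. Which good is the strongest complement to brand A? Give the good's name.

Complements have ε < 0. The most negative value is -0.59 (brand C).

brand C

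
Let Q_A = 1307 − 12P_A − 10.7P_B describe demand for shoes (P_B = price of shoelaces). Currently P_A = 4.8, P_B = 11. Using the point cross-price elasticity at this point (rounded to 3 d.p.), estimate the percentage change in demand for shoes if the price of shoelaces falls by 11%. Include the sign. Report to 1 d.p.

At P_A = 4.8, P_B = 11: Q_A = 1131.7.
∂Q_A/∂P_B = -10.7.
ε = (∂Q_A/∂P_B)(P_B/Q_A) = -10.7000 × 11/1131.7 ≈ -0.104.
%ΔQ_A ≈ ε × %ΔP_B = -0.104 × (-11%) = 1.1%.

1.1%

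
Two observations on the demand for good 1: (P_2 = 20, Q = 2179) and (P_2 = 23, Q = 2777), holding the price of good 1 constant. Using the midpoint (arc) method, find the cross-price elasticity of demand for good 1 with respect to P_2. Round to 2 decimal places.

ΔQ_1 = 2777 − 2179 = 598; ΔP_2 = 23 − 20 = 3.
Midpoints: Q̄_1 = 2478.0, P̄_2 = 21.50.
ε = (ΔQ_1/Q̄_1)/(ΔP_2/P̄_2) = (598/2478.0)/(3/21.50) ≈ 1.73.
ε > 0: good 1 and good 2 are substitutes.

1.73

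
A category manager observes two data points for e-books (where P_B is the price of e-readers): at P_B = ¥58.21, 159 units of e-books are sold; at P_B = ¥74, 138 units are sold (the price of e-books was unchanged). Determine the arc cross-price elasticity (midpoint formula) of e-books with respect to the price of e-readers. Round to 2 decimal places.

ΔQ_A = 138 − 159 = -21; ΔP_B = 74 − 58.21 = 15.79.
Midpoints: Q̄_A = 148.5, P̄_B = 66.11.
ε = (ΔQ_A/Q̄_A)/(ΔP_B/P̄_B) = (-21/148.5)/(15.79/66.11) ≈ -0.59.
ε < 0: e-books and e-readers are complements.

-0.59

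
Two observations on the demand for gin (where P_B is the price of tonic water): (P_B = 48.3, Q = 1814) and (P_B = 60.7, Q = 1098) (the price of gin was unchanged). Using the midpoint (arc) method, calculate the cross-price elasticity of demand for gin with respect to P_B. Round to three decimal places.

ΔQ_A = 1098 − 1814 = -716; ΔP_B = 60.7 − 48.3 = 12.4.
Midpoints: Q̄_A = 1456.0, P̄_B = 54.50.
ε = (ΔQ_A/Q̄_A)/(ΔP_B/P̄_B) = (-716/1456.0)/(12.4/54.50) ≈ -2.161.

-2.161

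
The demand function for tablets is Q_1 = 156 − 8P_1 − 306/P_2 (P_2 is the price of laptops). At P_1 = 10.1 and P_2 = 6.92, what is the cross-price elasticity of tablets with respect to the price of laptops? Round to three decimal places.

At P_1 = 10.1 and P_2 = 6.92: Q_1 = 30.980.
∂Q_1/∂P_2 = 306/P_2² = 6.3901.
ε = (∂Q_1/∂P_2)(P_2/Q_1) = 6.3901 × (6.92/30.980) ≈ 1.427.

1.427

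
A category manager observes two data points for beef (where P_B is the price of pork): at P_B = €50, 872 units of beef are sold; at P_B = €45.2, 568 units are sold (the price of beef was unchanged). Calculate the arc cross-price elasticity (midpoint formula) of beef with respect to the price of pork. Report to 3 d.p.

4.187

ΔQ_A = 568 − 872 = -304; ΔP_B = 45.2 − 50 = -4.8.
Midpoints: Q̄_A = 720.0, P̄_B = 47.60.
ε = (ΔQ_A/Q̄_A)/(ΔP_B/P̄_B) = (-304/720.0)/(-4.8/47.60) ≈ 4.187.
ε > 0: beef and pork are substitutes.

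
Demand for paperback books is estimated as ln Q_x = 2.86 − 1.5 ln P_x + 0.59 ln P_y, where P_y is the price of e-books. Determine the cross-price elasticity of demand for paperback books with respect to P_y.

In a log-linear (constant-elasticity) demand function, the coefficient on ln P_y is the cross-price elasticity.
ε = 0.59. Positive, so paperback books and e-books are substitutes.

0.59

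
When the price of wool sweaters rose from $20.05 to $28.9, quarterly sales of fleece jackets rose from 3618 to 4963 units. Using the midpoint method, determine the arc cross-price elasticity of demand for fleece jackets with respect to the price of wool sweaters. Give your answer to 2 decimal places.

ΔQ_A = 4963 − 3618 = 1345; ΔP_B = 28.9 − 20.05 = 8.85.
Midpoints: Q̄_A = 4290.5, P̄_B = 24.48.
ε = (ΔQ_A/Q̄_A)/(ΔP_B/P̄_B) = (1345/4290.5)/(8.85/24.48) ≈ 0.87.
ε > 0: fleece jackets and wool sweaters are substitutes.

0.87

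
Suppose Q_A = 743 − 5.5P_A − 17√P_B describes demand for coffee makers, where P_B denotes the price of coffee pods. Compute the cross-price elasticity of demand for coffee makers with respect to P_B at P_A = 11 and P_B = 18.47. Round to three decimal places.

-0.060

At P_A = 11 and P_B = 18.47: Q_A = 609.440.
∂Q_A/∂P_B = -17/(2√P_B) = -17/(2√18.47) = -1.9778.
ε = (∂Q_A/∂P_B)(P_B/Q_A) = -1.9778 × (18.47/609.440) ≈ -0.060.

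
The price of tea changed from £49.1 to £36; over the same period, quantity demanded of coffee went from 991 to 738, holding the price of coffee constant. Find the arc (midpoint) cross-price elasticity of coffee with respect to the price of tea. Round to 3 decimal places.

0.951

ΔQ_A = 738 − 991 = -253; ΔP_B = 36 − 49.1 = -13.1.
Midpoints: Q̄_A = 864.5, P̄_B = 42.55.
ε = (ΔQ_A/Q̄_A)/(ΔP_B/P̄_B) = (-253/864.5)/(-13.1/42.55) ≈ 0.951.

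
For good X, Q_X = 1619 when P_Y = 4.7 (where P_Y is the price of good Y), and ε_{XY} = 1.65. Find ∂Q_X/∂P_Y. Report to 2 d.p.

ε = (∂Q_X/∂P_Y)·(P_Y/Q_X) ⇒ ∂Q_X/∂P_Y = ε·Q_X/P_Y = 1.65 × 1619/4.7 ≈ 568.37.

568.37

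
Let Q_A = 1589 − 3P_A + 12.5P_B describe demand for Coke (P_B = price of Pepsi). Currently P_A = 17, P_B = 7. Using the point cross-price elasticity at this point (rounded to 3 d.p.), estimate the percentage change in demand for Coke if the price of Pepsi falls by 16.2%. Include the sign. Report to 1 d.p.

At P_A = 17, P_B = 7: Q_A = 1625.5.
∂Q_A/∂P_B = 12.5.
ε = (∂Q_A/∂P_B)(P_B/Q_A) = 12.5000 × 7/1625.5 ≈ 0.054.
%ΔQ_A ≈ ε × %ΔP_B = 0.054 × (-16.2%) = -0.9%.

-0.9%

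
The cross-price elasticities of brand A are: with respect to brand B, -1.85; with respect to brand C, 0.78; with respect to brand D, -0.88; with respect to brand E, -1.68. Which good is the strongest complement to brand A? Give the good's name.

Complements have ε < 0. The most negative value is -1.85 (brand B).

brand B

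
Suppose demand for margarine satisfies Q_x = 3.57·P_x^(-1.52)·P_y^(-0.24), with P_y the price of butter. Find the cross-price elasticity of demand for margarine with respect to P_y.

In a log-linear (constant-elasticity) demand function, the coefficient on the exponent of P_y is the cross-price elasticity.
ε = -0.24. Negative, so margarine and butter are complements.

-0.24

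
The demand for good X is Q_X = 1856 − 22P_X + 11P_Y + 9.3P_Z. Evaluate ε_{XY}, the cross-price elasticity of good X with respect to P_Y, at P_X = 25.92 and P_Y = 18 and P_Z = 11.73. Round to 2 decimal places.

At P_X = 25.92 and P_Y = 18 and P_Z = 11.73: Q_X = 1592.849.
∂Q_X/∂P_Y = 11.
ε = (∂Q_X/∂P_Y)(P_Y/Q_X) = 11 × (18/1592.849) ≈ 0.12.

0.12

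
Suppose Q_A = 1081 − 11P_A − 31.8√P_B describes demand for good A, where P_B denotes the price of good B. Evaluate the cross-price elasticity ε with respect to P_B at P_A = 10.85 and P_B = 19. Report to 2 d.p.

At P_A = 10.85 and P_B = 19: Q_A = 823.037.
∂Q_A/∂P_B = -31.8/(2√P_B) = -31.8/(2√19) = -3.6477.
ε = (∂Q_A/∂P_B)(P_B/Q_A) = -3.6477 × (19/823.037) ≈ -0.08.
ε < 0: complements.

-0.08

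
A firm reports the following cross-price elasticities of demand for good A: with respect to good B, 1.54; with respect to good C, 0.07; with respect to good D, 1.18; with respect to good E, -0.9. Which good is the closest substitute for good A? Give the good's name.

good B

Substitutes have ε > 0. Among the positive values, 1.54 (good B) is largest.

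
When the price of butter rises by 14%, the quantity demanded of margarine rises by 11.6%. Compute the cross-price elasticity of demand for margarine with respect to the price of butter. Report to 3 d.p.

ε = (%ΔQ of margarine) / (%ΔP of butter) = (11.6%) / (14%) ≈ 0.829.

0.829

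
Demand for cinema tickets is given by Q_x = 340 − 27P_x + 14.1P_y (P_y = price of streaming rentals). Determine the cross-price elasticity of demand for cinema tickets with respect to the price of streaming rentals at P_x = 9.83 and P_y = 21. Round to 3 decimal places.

0.799

At P_x = 9.83 and P_y = 21: Q_x = 370.69.
∂Q_x/∂P_y = 14.1.
ε = (∂Q_x/∂P_y)(P_y/Q_x) = 14.1 × (21/370.69) ≈ 0.799.
Since ε > 0, cinema tickets and streaming rentals are substitutes.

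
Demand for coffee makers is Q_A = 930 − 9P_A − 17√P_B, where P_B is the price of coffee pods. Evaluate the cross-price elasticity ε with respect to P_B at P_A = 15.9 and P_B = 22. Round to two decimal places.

-0.06

At P_A = 15.9 and P_B = 22: Q_A = 707.163.
∂Q_A/∂P_B = -17/(2√P_B) = -17/(2√22) = -1.8122.
ε = (∂Q_A/∂P_B)(P_B/Q_A) = -1.8122 × (22/707.163) ≈ -0.06.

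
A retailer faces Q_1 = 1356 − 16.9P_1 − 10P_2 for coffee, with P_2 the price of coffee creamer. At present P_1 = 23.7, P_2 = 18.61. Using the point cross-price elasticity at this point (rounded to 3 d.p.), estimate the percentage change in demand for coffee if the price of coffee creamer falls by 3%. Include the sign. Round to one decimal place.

0.7%

At P_1 = 23.7, P_2 = 18.61: Q_1 = 769.37.
∂Q_1/∂P_2 = -10.
ε = (∂Q_1/∂P_2)(P_2/Q_1) = -10.0000 × 18.61/769.37 ≈ -0.242.
%ΔQ_1 ≈ ε × %ΔP_2 = -0.242 × (-3%) = 0.7%.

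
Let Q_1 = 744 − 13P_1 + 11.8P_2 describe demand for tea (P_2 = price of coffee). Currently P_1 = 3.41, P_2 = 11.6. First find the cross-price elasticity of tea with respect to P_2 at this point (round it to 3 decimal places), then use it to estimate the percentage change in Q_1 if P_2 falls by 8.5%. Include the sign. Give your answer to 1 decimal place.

At P_1 = 3.41, P_2 = 11.6: Q_1 = 836.55.
∂Q_1/∂P_2 = 11.8.
ε = (∂Q_1/∂P_2)(P_2/Q_1) = 11.8000 × 11.6/836.55 ≈ 0.164.
%ΔQ_1 ≈ ε × %ΔP_2 = 0.164 × (-8.5%) = -1.4%.

-1.4%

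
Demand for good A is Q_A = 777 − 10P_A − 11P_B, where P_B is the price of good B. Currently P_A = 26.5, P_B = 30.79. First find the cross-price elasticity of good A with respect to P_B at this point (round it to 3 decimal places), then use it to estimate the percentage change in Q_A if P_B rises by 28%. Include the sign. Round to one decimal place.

At P_A = 26.5, P_B = 30.79: Q_A = 173.31.
∂Q_A/∂P_B = -11.
ε = (∂Q_A/∂P_B)(P_B/Q_A) = -11.0000 × 30.79/173.31 ≈ -1.954.
%ΔQ_A ≈ ε × %ΔP_B = -1.954 × (28%) = -54.7%.

-54.7%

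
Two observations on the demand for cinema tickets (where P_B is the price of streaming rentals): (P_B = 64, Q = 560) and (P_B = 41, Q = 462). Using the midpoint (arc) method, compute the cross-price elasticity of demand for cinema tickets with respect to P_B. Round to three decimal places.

ΔQ_A = 462 − 560 = -98; ΔP_B = 41 − 64 = -23.
Midpoints: Q̄_A = 511.0, P̄_B = 52.50.
ε = (ΔQ_A/Q̄_A)/(ΔP_B/P̄_B) = (-98/511.0)/(-23/52.50) ≈ 0.438.
ε > 0: cinema tickets and streaming rentals are substitutes.

0.438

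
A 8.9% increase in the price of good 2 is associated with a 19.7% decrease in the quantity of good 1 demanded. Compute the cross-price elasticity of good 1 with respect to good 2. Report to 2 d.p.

-2.21

ε = (%ΔQ of good 1) / (%ΔP of good 2) = (-19.7%) / (8.9%) ≈ -2.21.
Negative cross-price elasticity: complements.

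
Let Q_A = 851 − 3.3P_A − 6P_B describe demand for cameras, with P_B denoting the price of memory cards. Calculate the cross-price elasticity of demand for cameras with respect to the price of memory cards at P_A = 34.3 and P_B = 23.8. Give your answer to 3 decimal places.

-0.240

At P_A = 34.3 and P_B = 23.8: Q_A = 595.01.
∂Q_A/∂P_B = -6.
ε = (∂Q_A/∂P_B)(P_B/Q_A) = -6 × (23.8/595.01) ≈ -0.240.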